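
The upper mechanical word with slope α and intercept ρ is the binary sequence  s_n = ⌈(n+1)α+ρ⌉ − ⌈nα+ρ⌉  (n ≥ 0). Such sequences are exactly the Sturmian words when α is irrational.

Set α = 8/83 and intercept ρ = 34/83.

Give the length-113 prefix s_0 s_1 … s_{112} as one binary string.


n=0: ⌈(1·8+34)/83⌉ − ⌈(0·8+34)/83⌉ = ⌈42/83⌉ − ⌈34/83⌉ = 1 − 1 = 0
n=1: ⌈(2·8+34)/83⌉ − ⌈(1·8+34)/83⌉ = ⌈50/83⌉ − ⌈42/83⌉ = 1 − 1 = 0
n=2: ⌈(3·8+34)/83⌉ − ⌈(2·8+34)/83⌉ = ⌈58/83⌉ − ⌈50/83⌉ = 1 − 1 = 0
n=3: ⌈(4·8+34)/83⌉ − ⌈(3·8+34)/83⌉ = ⌈66/83⌉ − ⌈58/83⌉ = 1 − 1 = 0
n=4: ⌈(5·8+34)/83⌉ − ⌈(4·8+34)/83⌉ = ⌈74/83⌉ − ⌈66/83⌉ = 1 − 1 = 0
n=5: ⌈(6·8+34)/83⌉ − ⌈(5·8+34)/83⌉ = ⌈82/83⌉ − ⌈74/83⌉ = 1 − 1 = 0
n=6: ⌈(7·8+34)/83⌉ − ⌈(6·8+34)/83⌉ = ⌈90/83⌉ − ⌈82/83⌉ = 2 − 1 = 1
n=7: ⌈(8·8+34)/83⌉ − ⌈(7·8+34)/83⌉ = ⌈98/83⌉ − ⌈90/83⌉ = 2 − 2 = 0
n=8: ⌈(9·8+34)/83⌉ − ⌈(8·8+34)/83⌉ = ⌈106/83⌉ − ⌈98/83⌉ = 2 − 2 = 0
n=9: ⌈(10·8+34)/83⌉ − ⌈(9·8+34)/83⌉ = ⌈114/83⌉ − ⌈106/83⌉ = 2 − 2 = 0
n=10: ⌈(11·8+34)/83⌉ − ⌈(10·8+34)/83⌉ = ⌈122/83⌉ − ⌈114/83⌉ = 2 − 2 = 0
n=11: ⌈(12·8+34)/83⌉ − ⌈(11·8+34)/83⌉ = ⌈130/83⌉ − ⌈122/83⌉ = 2 − 2 = 0
n=12: ⌈(13·8+34)/83⌉ − ⌈(12·8+34)/83⌉ = ⌈138/83⌉ − ⌈130/83⌉ = 2 − 2 = 0
n=13: ⌈(14·8+34)/83⌉ − ⌈(13·8+34)/83⌉ = ⌈146/83⌉ − ⌈138/83⌉ = 2 − 2 = 0
n=14: ⌈(15·8+34)/83⌉ − ⌈(14·8+34)/83⌉ = ⌈154/83⌉ − ⌈146/83⌉ = 2 − 2 = 0
n=15: ⌈(16·8+34)/83⌉ − ⌈(15·8+34)/83⌉ = ⌈162/83⌉ − ⌈154/83⌉ = 2 − 2 = 0
n=16: ⌈(17·8+34)/83⌉ − ⌈(16·8+34)/83⌉ = ⌈170/83⌉ − ⌈162/83⌉ = 3 − 2 = 1
n=17: ⌈(18·8+34)/83⌉ − ⌈(17·8+34)/83⌉ = ⌈178/83⌉ − ⌈170/83⌉ = 3 − 3 = 0
n=18: ⌈(19·8+34)/83⌉ − ⌈(18·8+34)/83⌉ = ⌈186/83⌉ − ⌈178/83⌉ = 3 − 3 = 0
n=19: ⌈(20·8+34)/83⌉ − ⌈(19·8+34)/83⌉ = ⌈194/83⌉ − ⌈186/83⌉ = 3 − 3 = 0
n=20: ⌈(21·8+34)/83⌉ − ⌈(20·8+34)/83⌉ = ⌈202/83⌉ − ⌈194/83⌉ = 3 − 3 = 0
n=21: ⌈(22·8+34)/83⌉ − ⌈(21·8+34)/83⌉ = ⌈210/83⌉ − ⌈202/83⌉ = 3 − 3 = 0
n=22: ⌈(23·8+34)/83⌉ − ⌈(22·8+34)/83⌉ = ⌈218/83⌉ − ⌈210/83⌉ = 3 − 3 = 0
n=23: ⌈(24·8+34)/83⌉ − ⌈(23·8+34)/83⌉ = ⌈226/83⌉ − ⌈218/83⌉ = 3 − 3 = 0
n=24: ⌈(25·8+34)/83⌉ − ⌈(24·8+34)/83⌉ = ⌈234/83⌉ − ⌈226/83⌉ = 3 − 3 = 0
n=25: ⌈(26·8+34)/83⌉ − ⌈(25·8+34)/83⌉ = ⌈242/83⌉ − ⌈234/83⌉ = 3 − 3 = 0
n=26: ⌈(27·8+34)/83⌉ − ⌈(26·8+34)/83⌉ = ⌈250/83⌉ − ⌈242/83⌉ = 4 − 3 = 1
n=27: ⌈(28·8+34)/83⌉ − ⌈(27·8+34)/83⌉ = ⌈258/83⌉ − ⌈250/83⌉ = 4 − 4 = 0
n=28: ⌈(29·8+34)/83⌉ − ⌈(28·8+34)/83⌉ = ⌈266/83⌉ − ⌈258/83⌉ = 4 − 4 = 0
n=29: ⌈(30·8+34)/83⌉ − ⌈(29·8+34)/83⌉ = ⌈274/83⌉ − ⌈266/83⌉ = 4 − 4 = 0
n=30: ⌈(31·8+34)/83⌉ − ⌈(30·8+34)/83⌉ = ⌈282/83⌉ − ⌈274/83⌉ = 4 − 4 = 0
n=31: ⌈(32·8+34)/83⌉ − ⌈(31·8+34)/83⌉ = ⌈290/83⌉ − ⌈282/83⌉ = 4 − 4 = 0
n=32: ⌈(33·8+34)/83⌉ − ⌈(32·8+34)/83⌉ = ⌈298/83⌉ − ⌈290/83⌉ = 4 − 4 = 0
n=33: ⌈(34·8+34)/83⌉ − ⌈(33·8+34)/83⌉ = ⌈306/83⌉ − ⌈298/83⌉ = 4 − 4 = 0
n=34: ⌈(35·8+34)/83⌉ − ⌈(34·8+34)/83⌉ = ⌈314/83⌉ − ⌈306/83⌉ = 4 − 4 = 0
n=35: ⌈(36·8+34)/83⌉ − ⌈(35·8+34)/83⌉ = ⌈322/83⌉ − ⌈314/83⌉ = 4 − 4 = 0
n=36: ⌈(37·8+34)/83⌉ − ⌈(36·8+34)/83⌉ = ⌈330/83⌉ − ⌈322/83⌉ = 4 − 4 = 0
n=37: ⌈(38·8+34)/83⌉ − ⌈(37·8+34)/83⌉ = ⌈338/83⌉ − ⌈330/83⌉ = 5 − 4 = 1
n=38: ⌈(39·8+34)/83⌉ − ⌈(38·8+34)/83⌉ = ⌈346/83⌉ − ⌈338/83⌉ = 5 − 5 = 0
n=39: ⌈(40·8+34)/83⌉ − ⌈(39·8+34)/83⌉ = ⌈354/83⌉ − ⌈346/83⌉ = 5 − 5 = 0
n=40: ⌈(41·8+34)/83⌉ − ⌈(40·8+34)/83⌉ = ⌈362/83⌉ − ⌈354/83⌉ = 5 − 5 = 0
n=41: ⌈(42·8+34)/83⌉ − ⌈(41·8+34)/83⌉ = ⌈370/83⌉ − ⌈362/83⌉ = 5 − 5 = 0
n=42: ⌈(43·8+34)/83⌉ − ⌈(42·8+34)/83⌉ = ⌈378/83⌉ − ⌈370/83⌉ = 5 − 5 = 0
n=43: ⌈(44·8+34)/83⌉ − ⌈(43·8+34)/83⌉ = ⌈386/83⌉ − ⌈378/83⌉ = 5 − 5 = 0
n=44: ⌈(45·8+34)/83⌉ − ⌈(44·8+34)/83⌉ = ⌈394/83⌉ − ⌈386/83⌉ = 5 − 5 = 0
n=45: ⌈(46·8+34)/83⌉ − ⌈(45·8+34)/83⌉ = ⌈402/83⌉ − ⌈394/83⌉ = 5 − 5 = 0
n=46: ⌈(47·8+34)/83⌉ − ⌈(46·8+34)/83⌉ = ⌈410/83⌉ − ⌈402/83⌉ = 5 − 5 = 0
n=47: ⌈(48·8+34)/83⌉ − ⌈(47·8+34)/83⌉ = ⌈418/83⌉ − ⌈410/83⌉ = 6 − 5 = 1
n=48: ⌈(49·8+34)/83⌉ − ⌈(48·8+34)/83⌉ = ⌈426/83⌉ − ⌈418/83⌉ = 6 − 6 = 0
n=49: ⌈(50·8+34)/83⌉ − ⌈(49·8+34)/83⌉ = ⌈434/83⌉ − ⌈426/83⌉ = 6 − 6 = 0
n=50: ⌈(51·8+34)/83⌉ − ⌈(50·8+34)/83⌉ = ⌈442/83⌉ − ⌈434/83⌉ = 6 − 6 = 0
n=51: ⌈(52·8+34)/83⌉ − ⌈(51·8+34)/83⌉ = ⌈450/83⌉ − ⌈442/83⌉ = 6 − 6 = 0
n=52: ⌈(53·8+34)/83⌉ − ⌈(52·8+34)/83⌉ = ⌈458/83⌉ − ⌈450/83⌉ = 6 − 6 = 0
n=53: ⌈(54·8+34)/83⌉ − ⌈(53·8+34)/83⌉ = ⌈466/83⌉ − ⌈458/83⌉ = 6 − 6 = 0
n=54: ⌈(55·8+34)/83⌉ − ⌈(54·8+34)/83⌉ = ⌈474/83⌉ − ⌈466/83⌉ = 6 − 6 = 0
n=55: ⌈(56·8+34)/83⌉ − ⌈(55·8+34)/83⌉ = ⌈482/83⌉ − ⌈474/83⌉ = 6 − 6 = 0
n=56: ⌈(57·8+34)/83⌉ − ⌈(56·8+34)/83⌉ = ⌈490/83⌉ − ⌈482/83⌉ = 6 − 6 = 0
n=57: ⌈(58·8+34)/83⌉ − ⌈(57·8+34)/83⌉ = ⌈498/83⌉ − ⌈490/83⌉ = 6 − 6 = 0
n=58: ⌈(59·8+34)/83⌉ − ⌈(58·8+34)/83⌉ = ⌈506/83⌉ − ⌈498/83⌉ = 7 − 6 = 1
n=59: ⌈(60·8+34)/83⌉ − ⌈(59·8+34)/83⌉ = ⌈514/83⌉ − ⌈506/83⌉ = 7 − 7 = 0
n=60: ⌈(61·8+34)/83⌉ − ⌈(60·8+34)/83⌉ = ⌈522/83⌉ − ⌈514/83⌉ = 7 − 7 = 0
n=61: ⌈(62·8+34)/83⌉ − ⌈(61·8+34)/83⌉ = ⌈530/83⌉ − ⌈522/83⌉ = 7 − 7 = 0
n=62: ⌈(63·8+34)/83⌉ − ⌈(62·8+34)/83⌉ = ⌈538/83⌉ − ⌈530/83⌉ = 7 − 7 = 0
n=63: ⌈(64·8+34)/83⌉ − ⌈(63·8+34)/83⌉ = ⌈546/83⌉ − ⌈538/83⌉ = 7 − 7 = 0
n=64: ⌈(65·8+34)/83⌉ − ⌈(64·8+34)/83⌉ = ⌈554/83⌉ − ⌈546/83⌉ = 7 − 7 = 0
n=65: ⌈(66·8+34)/83⌉ − ⌈(65·8+34)/83⌉ = ⌈562/83⌉ − ⌈554/83⌉ = 7 − 7 = 0
n=66: ⌈(67·8+34)/83⌉ − ⌈(66·8+34)/83⌉ = ⌈570/83⌉ − ⌈562/83⌉ = 7 − 7 = 0
n=67: ⌈(68·8+34)/83⌉ − ⌈(67·8+34)/83⌉ = ⌈578/83⌉ − ⌈570/83⌉ = 7 − 7 = 0
n=68: ⌈(69·8+34)/83⌉ − ⌈(68·8+34)/83⌉ = ⌈586/83⌉ − ⌈578/83⌉ = 8 − 7 = 1
n=69: ⌈(70·8+34)/83⌉ − ⌈(69·8+34)/83⌉ = ⌈594/83⌉ − ⌈586/83⌉ = 8 − 8 = 0
n=70: ⌈(71·8+34)/83⌉ − ⌈(70·8+34)/83⌉ = ⌈602/83⌉ − ⌈594/83⌉ = 8 − 8 = 0
n=71: ⌈(72·8+34)/83⌉ − ⌈(71·8+34)/83⌉ = ⌈610/83⌉ − ⌈602/83⌉ = 8 − 8 = 0
n=72: ⌈(73·8+34)/83⌉ − ⌈(72·8+34)/83⌉ = ⌈618/83⌉ − ⌈610/83⌉ = 8 − 8 = 0
n=73: ⌈(74·8+34)/83⌉ − ⌈(73·8+34)/83⌉ = ⌈626/83⌉ − ⌈618/83⌉ = 8 − 8 = 0
n=74: ⌈(75·8+34)/83⌉ − ⌈(74·8+34)/83⌉ = ⌈634/83⌉ − ⌈626/83⌉ = 8 − 8 = 0
n=75: ⌈(76·8+34)/83⌉ − ⌈(75·8+34)/83⌉ = ⌈642/83⌉ − ⌈634/83⌉ = 8 − 8 = 0
n=76: ⌈(77·8+34)/83⌉ − ⌈(76·8+34)/83⌉ = ⌈650/83⌉ − ⌈642/83⌉ = 8 − 8 = 0
n=77: ⌈(78·8+34)/83⌉ − ⌈(77·8+34)/83⌉ = ⌈658/83⌉ − ⌈650/83⌉ = 8 − 8 = 0
n=78: ⌈(79·8+34)/83⌉ − ⌈(78·8+34)/83⌉ = ⌈666/83⌉ − ⌈658/83⌉ = 9 − 8 = 1
n=79: ⌈(80·8+34)/83⌉ − ⌈(79·8+34)/83⌉ = ⌈674/83⌉ − ⌈666/83⌉ = 9 − 9 = 0
n=80: ⌈(81·8+34)/83⌉ − ⌈(80·8+34)/83⌉ = ⌈682/83⌉ − ⌈674/83⌉ = 9 − 9 = 0
n=81: ⌈(82·8+34)/83⌉ − ⌈(81·8+34)/83⌉ = ⌈690/83⌉ − ⌈682/83⌉ = 9 − 9 = 0
n=82: ⌈(83·8+34)/83⌉ − ⌈(82·8+34)/83⌉ = ⌈698/83⌉ − ⌈690/83⌉ = 9 − 9 = 0
n=83: ⌈(84·8+34)/83⌉ − ⌈(83·8+34)/83⌉ = ⌈706/83⌉ − ⌈698/83⌉ = 9 − 9 = 0
n=84: ⌈(85·8+34)/83⌉ − ⌈(84·8+34)/83⌉ = ⌈714/83⌉ − ⌈706/83⌉ = 9 − 9 = 0
n=85: ⌈(86·8+34)/83⌉ − ⌈(85·8+34)/83⌉ = ⌈722/83⌉ − ⌈714/83⌉ = 9 − 9 = 0
n=86: ⌈(87·8+34)/83⌉ − ⌈(86·8+34)/83⌉ = ⌈730/83⌉ − ⌈722/83⌉ = 9 − 9 = 0
n=87: ⌈(88·8+34)/83⌉ − ⌈(87·8+34)/83⌉ = ⌈738/83⌉ − ⌈730/83⌉ = 9 − 9 = 0
n=88: ⌈(89·8+34)/83⌉ − ⌈(88·8+34)/83⌉ = ⌈746/83⌉ − ⌈738/83⌉ = 9 − 9 = 0
n=89: ⌈(90·8+34)/83⌉ − ⌈(89·8+34)/83⌉ = ⌈754/83⌉ − ⌈746/83⌉ = 10 − 9 = 1
n=90: ⌈(91·8+34)/83⌉ − ⌈(90·8+34)/83⌉ = ⌈762/83⌉ − ⌈754/83⌉ = 10 − 10 = 0
n=91: ⌈(92·8+34)/83⌉ − ⌈(91·8+34)/83⌉ = ⌈770/83⌉ − ⌈762/83⌉ = 10 − 10 = 0
n=92: ⌈(93·8+34)/83⌉ − ⌈(92·8+34)/83⌉ = ⌈778/83⌉ − ⌈770/83⌉ = 10 − 10 = 0
n=93: ⌈(94·8+34)/83⌉ − ⌈(93·8+34)/83⌉ = ⌈786/83⌉ − ⌈778/83⌉ = 10 − 10 = 0
n=94: ⌈(95·8+34)/83⌉ − ⌈(94·8+34)/83⌉ = ⌈794/83⌉ − ⌈786/83⌉ = 10 − 10 = 0
n=95: ⌈(96·8+34)/83⌉ − ⌈(95·8+34)/83⌉ = ⌈802/83⌉ − ⌈794/83⌉ = 10 − 10 = 0
n=96: ⌈(97·8+34)/83⌉ − ⌈(96·8+34)/83⌉ = ⌈810/83⌉ − ⌈802/83⌉ = 10 − 10 = 0
n=97: ⌈(98·8+34)/83⌉ − ⌈(97·8+34)/83⌉ = ⌈818/83⌉ − ⌈810/83⌉ = 10 − 10 = 0
n=98: ⌈(99·8+34)/83⌉ − ⌈(98·8+34)/83⌉ = ⌈826/83⌉ − ⌈818/83⌉ = 10 − 10 = 0
n=99: ⌈(100·8+34)/83⌉ − ⌈(99·8+34)/83⌉ = ⌈834/83⌉ − ⌈826/83⌉ = 11 − 10 = 1
n=100: ⌈(101·8+34)/83⌉ − ⌈(100·8+34)/83⌉ = ⌈842/83⌉ − ⌈834/83⌉ = 11 − 11 = 0
n=101: ⌈(102·8+34)/83⌉ − ⌈(101·8+34)/83⌉ = ⌈850/83⌉ − ⌈842/83⌉ = 11 − 11 = 0
n=102: ⌈(103·8+34)/83⌉ − ⌈(102·8+34)/83⌉ = ⌈858/83⌉ − ⌈850/83⌉ = 11 − 11 = 0
n=103: ⌈(104·8+34)/83⌉ − ⌈(103·8+34)/83⌉ = ⌈866/83⌉ − ⌈858/83⌉ = 11 − 11 = 0
n=104: ⌈(105·8+34)/83⌉ − ⌈(104·8+34)/83⌉ = ⌈874/83⌉ − ⌈866/83⌉ = 11 − 11 = 0
n=105: ⌈(106·8+34)/83⌉ − ⌈(105·8+34)/83⌉ = ⌈882/83⌉ − ⌈874/83⌉ = 11 − 11 = 0
n=106: ⌈(107·8+34)/83⌉ − ⌈(106·8+34)/83⌉ = ⌈890/83⌉ − ⌈882/83⌉ = 11 − 11 = 0
n=107: ⌈(108·8+34)/83⌉ − ⌈(107·8+34)/83⌉ = ⌈898/83⌉ − ⌈890/83⌉ = 11 − 11 = 0
n=108: ⌈(109·8+34)/83⌉ − ⌈(108·8+34)/83⌉ = ⌈906/83⌉ − ⌈898/83⌉ = 11 − 11 = 0
n=109: ⌈(110·8+34)/83⌉ − ⌈(109·8+34)/83⌉ = ⌈914/83⌉ − ⌈906/83⌉ = 12 − 11 = 1
n=110: ⌈(111·8+34)/83⌉ − ⌈(110·8+34)/83⌉ = ⌈922/83⌉ − ⌈914/83⌉ = 12 − 12 = 0
n=111: ⌈(112·8+34)/83⌉ − ⌈(111·8+34)/83⌉ = ⌈930/83⌉ − ⌈922/83⌉ = 12 − 12 = 0
n=112: ⌈(113·8+34)/83⌉ − ⌈(112·8+34)/83⌉ = ⌈938/83⌉ − ⌈930/83⌉ = 12 − 12 = 0

00000010000000001000000000100000000001000000000100000000001000000000100000000010000000000100000000010000000001000


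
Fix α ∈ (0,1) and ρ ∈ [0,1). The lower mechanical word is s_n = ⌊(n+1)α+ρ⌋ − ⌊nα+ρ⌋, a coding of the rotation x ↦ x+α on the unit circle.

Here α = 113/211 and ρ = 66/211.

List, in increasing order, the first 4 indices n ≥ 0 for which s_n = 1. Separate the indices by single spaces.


1 3 5 6

n=0: ⌊179/211⌋−⌊66/211⌋ = 0−0 = 0
n=1: ⌊292/211⌋−⌊179/211⌋ = 1−0 = 1  ← one
n=2: ⌊405/211⌋−⌊292/211⌋ = 1−1 = 0
n=3: ⌊518/211⌋−⌊405/211⌋ = 2−1 = 1  ← one
n=4: ⌊631/211⌋−⌊518/211⌋ = 2−2 = 0
n=5: ⌊744/211⌋−⌊631/211⌋ = 3−2 = 1  ← one
n=6: ⌊857/211⌋−⌊744/211⌋ = 4−3 = 1  ← one
positions of the first 4 ones: 1 3 5 6


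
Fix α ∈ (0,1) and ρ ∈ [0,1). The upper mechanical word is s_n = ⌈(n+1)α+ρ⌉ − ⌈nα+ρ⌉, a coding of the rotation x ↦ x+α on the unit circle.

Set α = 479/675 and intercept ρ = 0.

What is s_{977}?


(n+1)α + ρ = (978·479) / 675 = 468462/675
nα + ρ     = (977·479) / 675 = 467983/675
⌈468462/675⌉ = 695,  ⌈467983/675⌉ = 694
s_{977} = 695 − 694 = 1

1


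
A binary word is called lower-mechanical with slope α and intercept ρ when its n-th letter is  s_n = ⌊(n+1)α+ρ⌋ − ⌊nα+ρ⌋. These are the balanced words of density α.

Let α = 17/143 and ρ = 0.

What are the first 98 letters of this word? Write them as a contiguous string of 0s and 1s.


n=0: ⌊(1·17)/143⌋ − ⌊(0·17)/143⌋ = ⌊17/143⌋ − ⌊0/143⌋ = 0 − 0 = 0
n=1: ⌊(2·17)/143⌋ − ⌊(1·17)/143⌋ = ⌊34/143⌋ − ⌊17/143⌋ = 0 − 0 = 0
n=2: ⌊(3·17)/143⌋ − ⌊(2·17)/143⌋ = ⌊51/143⌋ − ⌊34/143⌋ = 0 − 0 = 0
n=3: ⌊(4·17)/143⌋ − ⌊(3·17)/143⌋ = ⌊68/143⌋ − ⌊51/143⌋ = 0 − 0 = 0
n=4: ⌊(5·17)/143⌋ − ⌊(4·17)/143⌋ = ⌊85/143⌋ − ⌊68/143⌋ = 0 − 0 = 0
n=5: ⌊(6·17)/143⌋ − ⌊(5·17)/143⌋ = ⌊102/143⌋ − ⌊85/143⌋ = 0 − 0 = 0
n=6: ⌊(7·17)/143⌋ − ⌊(6·17)/143⌋ = ⌊119/143⌋ − ⌊102/143⌋ = 0 − 0 = 0
n=7: ⌊(8·17)/143⌋ − ⌊(7·17)/143⌋ = ⌊136/143⌋ − ⌊119/143⌋ = 0 − 0 = 0
n=8: ⌊(9·17)/143⌋ − ⌊(8·17)/143⌋ = ⌊153/143⌋ − ⌊136/143⌋ = 1 − 0 = 1
n=9: ⌊(10·17)/143⌋ − ⌊(9·17)/143⌋ = ⌊170/143⌋ − ⌊153/143⌋ = 1 − 1 = 0
n=10: ⌊(11·17)/143⌋ − ⌊(10·17)/143⌋ = ⌊187/143⌋ − ⌊170/143⌋ = 1 − 1 = 0
n=11: ⌊(12·17)/143⌋ − ⌊(11·17)/143⌋ = ⌊204/143⌋ − ⌊187/143⌋ = 1 − 1 = 0
n=12: ⌊(13·17)/143⌋ − ⌊(12·17)/143⌋ = ⌊221/143⌋ − ⌊204/143⌋ = 1 − 1 = 0
n=13: ⌊(14·17)/143⌋ − ⌊(13·17)/143⌋ = ⌊238/143⌋ − ⌊221/143⌋ = 1 − 1 = 0
n=14: ⌊(15·17)/143⌋ − ⌊(14·17)/143⌋ = ⌊255/143⌋ − ⌊238/143⌋ = 1 − 1 = 0
n=15: ⌊(16·17)/143⌋ − ⌊(15·17)/143⌋ = ⌊272/143⌋ − ⌊255/143⌋ = 1 − 1 = 0
n=16: ⌊(17·17)/143⌋ − ⌊(16·17)/143⌋ = ⌊289/143⌋ − ⌊272/143⌋ = 2 − 1 = 1
n=17: ⌊(18·17)/143⌋ − ⌊(17·17)/143⌋ = ⌊306/143⌋ − ⌊289/143⌋ = 2 − 2 = 0
n=18: ⌊(19·17)/143⌋ − ⌊(18·17)/143⌋ = ⌊323/143⌋ − ⌊306/143⌋ = 2 − 2 = 0
n=19: ⌊(20·17)/143⌋ − ⌊(19·17)/143⌋ = ⌊340/143⌋ − ⌊323/143⌋ = 2 − 2 = 0
n=20: ⌊(21·17)/143⌋ − ⌊(20·17)/143⌋ = ⌊357/143⌋ − ⌊340/143⌋ = 2 − 2 = 0
n=21: ⌊(22·17)/143⌋ − ⌊(21·17)/143⌋ = ⌊374/143⌋ − ⌊357/143⌋ = 2 − 2 = 0
n=22: ⌊(23·17)/143⌋ − ⌊(22·17)/143⌋ = ⌊391/143⌋ − ⌊374/143⌋ = 2 − 2 = 0
n=23: ⌊(24·17)/143⌋ − ⌊(23·17)/143⌋ = ⌊408/143⌋ − ⌊391/143⌋ = 2 − 2 = 0
n=24: ⌊(25·17)/143⌋ − ⌊(24·17)/143⌋ = ⌊425/143⌋ − ⌊408/143⌋ = 2 − 2 = 0
n=25: ⌊(26·17)/143⌋ − ⌊(25·17)/143⌋ = ⌊442/143⌋ − ⌊425/143⌋ = 3 − 2 = 1
n=26: ⌊(27·17)/143⌋ − ⌊(26·17)/143⌋ = ⌊459/143⌋ − ⌊442/143⌋ = 3 − 3 = 0
n=27: ⌊(28·17)/143⌋ − ⌊(27·17)/143⌋ = ⌊476/143⌋ − ⌊459/143⌋ = 3 − 3 = 0
n=28: ⌊(29·17)/143⌋ − ⌊(28·17)/143⌋ = ⌊493/143⌋ − ⌊476/143⌋ = 3 − 3 = 0
n=29: ⌊(30·17)/143⌋ − ⌊(29·17)/143⌋ = ⌊510/143⌋ − ⌊493/143⌋ = 3 − 3 = 0
n=30: ⌊(31·17)/143⌋ − ⌊(30·17)/143⌋ = ⌊527/143⌋ − ⌊510/143⌋ = 3 − 3 = 0
n=31: ⌊(32·17)/143⌋ − ⌊(31·17)/143⌋ = ⌊544/143⌋ − ⌊527/143⌋ = 3 − 3 = 0
n=32: ⌊(33·17)/143⌋ − ⌊(32·17)/143⌋ = ⌊561/143⌋ − ⌊544/143⌋ = 3 − 3 = 0
n=33: ⌊(34·17)/143⌋ − ⌊(33·17)/143⌋ = ⌊578/143⌋ − ⌊561/143⌋ = 4 − 3 = 1
n=34: ⌊(35·17)/143⌋ − ⌊(34·17)/143⌋ = ⌊595/143⌋ − ⌊578/143⌋ = 4 − 4 = 0
n=35: ⌊(36·17)/143⌋ − ⌊(35·17)/143⌋ = ⌊612/143⌋ − ⌊595/143⌋ = 4 − 4 = 0
n=36: ⌊(37·17)/143⌋ − ⌊(36·17)/143⌋ = ⌊629/143⌋ − ⌊612/143⌋ = 4 − 4 = 0
n=37: ⌊(38·17)/143⌋ − ⌊(37·17)/143⌋ = ⌊646/143⌋ − ⌊629/143⌋ = 4 − 4 = 0
n=38: ⌊(39·17)/143⌋ − ⌊(38·17)/143⌋ = ⌊663/143⌋ − ⌊646/143⌋ = 4 − 4 = 0
n=39: ⌊(40·17)/143⌋ − ⌊(39·17)/143⌋ = ⌊680/143⌋ − ⌊663/143⌋ = 4 − 4 = 0
n=40: ⌊(41·17)/143⌋ − ⌊(40·17)/143⌋ = ⌊697/143⌋ − ⌊680/143⌋ = 4 − 4 = 0
n=41: ⌊(42·17)/143⌋ − ⌊(41·17)/143⌋ = ⌊714/143⌋ − ⌊697/143⌋ = 4 − 4 = 0
n=42: ⌊(43·17)/143⌋ − ⌊(42·17)/143⌋ = ⌊731/143⌋ − ⌊714/143⌋ = 5 − 4 = 1
n=43: ⌊(44·17)/143⌋ − ⌊(43·17)/143⌋ = ⌊748/143⌋ − ⌊731/143⌋ = 5 − 5 = 0
n=44: ⌊(45·17)/143⌋ − ⌊(44·17)/143⌋ = ⌊765/143⌋ − ⌊748/143⌋ = 5 − 5 = 0
n=45: ⌊(46·17)/143⌋ − ⌊(45·17)/143⌋ = ⌊782/143⌋ − ⌊765/143⌋ = 5 − 5 = 0
n=46: ⌊(47·17)/143⌋ − ⌊(46·17)/143⌋ = ⌊799/143⌋ − ⌊782/143⌋ = 5 − 5 = 0
n=47: ⌊(48·17)/143⌋ − ⌊(47·17)/143⌋ = ⌊816/143⌋ − ⌊799/143⌋ = 5 − 5 = 0
n=48: ⌊(49·17)/143⌋ − ⌊(48·17)/143⌋ = ⌊833/143⌋ − ⌊816/143⌋ = 5 − 5 = 0
n=49: ⌊(50·17)/143⌋ − ⌊(49·17)/143⌋ = ⌊850/143⌋ − ⌊833/143⌋ = 5 − 5 = 0
n=50: ⌊(51·17)/143⌋ − ⌊(50·17)/143⌋ = ⌊867/143⌋ − ⌊850/143⌋ = 6 − 5 = 1
n=51: ⌊(52·17)/143⌋ − ⌊(51·17)/143⌋ = ⌊884/143⌋ − ⌊867/143⌋ = 6 − 6 = 0
n=52: ⌊(53·17)/143⌋ − ⌊(52·17)/143⌋ = ⌊901/143⌋ − ⌊884/143⌋ = 6 − 6 = 0
n=53: ⌊(54·17)/143⌋ − ⌊(53·17)/143⌋ = ⌊918/143⌋ − ⌊901/143⌋ = 6 − 6 = 0
n=54: ⌊(55·17)/143⌋ − ⌊(54·17)/143⌋ = ⌊935/143⌋ − ⌊918/143⌋ = 6 − 6 = 0
n=55: ⌊(56·17)/143⌋ − ⌊(55·17)/143⌋ = ⌊952/143⌋ − ⌊935/143⌋ = 6 − 6 = 0
n=56: ⌊(57·17)/143⌋ − ⌊(56·17)/143⌋ = ⌊969/143⌋ − ⌊952/143⌋ = 6 − 6 = 0
n=57: ⌊(58·17)/143⌋ − ⌊(57·17)/143⌋ = ⌊986/143⌋ − ⌊969/143⌋ = 6 − 6 = 0
n=58: ⌊(59·17)/143⌋ − ⌊(58·17)/143⌋ = ⌊1003/143⌋ − ⌊986/143⌋ = 7 − 6 = 1
n=59: ⌊(60·17)/143⌋ − ⌊(59·17)/143⌋ = ⌊1020/143⌋ − ⌊1003/143⌋ = 7 − 7 = 0
n=60: ⌊(61·17)/143⌋ − ⌊(60·17)/143⌋ = ⌊1037/143⌋ − ⌊1020/143⌋ = 7 − 7 = 0
n=61: ⌊(62·17)/143⌋ − ⌊(61·17)/143⌋ = ⌊1054/143⌋ − ⌊1037/143⌋ = 7 − 7 = 0
n=62: ⌊(63·17)/143⌋ − ⌊(62·17)/143⌋ = ⌊1071/143⌋ − ⌊1054/143⌋ = 7 − 7 = 0
n=63: ⌊(64·17)/143⌋ − ⌊(63·17)/143⌋ = ⌊1088/143⌋ − ⌊1071/143⌋ = 7 − 7 = 0
n=64: ⌊(65·17)/143⌋ − ⌊(64·17)/143⌋ = ⌊1105/143⌋ − ⌊1088/143⌋ = 7 − 7 = 0
n=65: ⌊(66·17)/143⌋ − ⌊(65·17)/143⌋ = ⌊1122/143⌋ − ⌊1105/143⌋ = 7 − 7 = 0
n=66: ⌊(67·17)/143⌋ − ⌊(66·17)/143⌋ = ⌊1139/143⌋ − ⌊1122/143⌋ = 7 − 7 = 0
n=67: ⌊(68·17)/143⌋ − ⌊(67·17)/143⌋ = ⌊1156/143⌋ − ⌊1139/143⌋ = 8 − 7 = 1
n=68: ⌊(69·17)/143⌋ − ⌊(68·17)/143⌋ = ⌊1173/143⌋ − ⌊1156/143⌋ = 8 − 8 = 0
n=69: ⌊(70·17)/143⌋ − ⌊(69·17)/143⌋ = ⌊1190/143⌋ − ⌊1173/143⌋ = 8 − 8 = 0
n=70: ⌊(71·17)/143⌋ − ⌊(70·17)/143⌋ = ⌊1207/143⌋ − ⌊1190/143⌋ = 8 − 8 = 0
n=71: ⌊(72·17)/143⌋ − ⌊(71·17)/143⌋ = ⌊1224/143⌋ − ⌊1207/143⌋ = 8 − 8 = 0
n=72: ⌊(73·17)/143⌋ − ⌊(72·17)/143⌋ = ⌊1241/143⌋ − ⌊1224/143⌋ = 8 − 8 = 0
n=73: ⌊(74·17)/143⌋ − ⌊(73·17)/143⌋ = ⌊1258/143⌋ − ⌊1241/143⌋ = 8 − 8 = 0
n=74: ⌊(75·17)/143⌋ − ⌊(74·17)/143⌋ = ⌊1275/143⌋ − ⌊1258/143⌋ = 8 − 8 = 0
n=75: ⌊(76·17)/143⌋ − ⌊(75·17)/143⌋ = ⌊1292/143⌋ − ⌊1275/143⌋ = 9 − 8 = 1
n=76: ⌊(77·17)/143⌋ − ⌊(76·17)/143⌋ = ⌊1309/143⌋ − ⌊1292/143⌋ = 9 − 9 = 0
n=77: ⌊(78·17)/143⌋ − ⌊(77·17)/143⌋ = ⌊1326/143⌋ − ⌊1309/143⌋ = 9 − 9 = 0
n=78: ⌊(79·17)/143⌋ − ⌊(78·17)/143⌋ = ⌊1343/143⌋ − ⌊1326/143⌋ = 9 − 9 = 0
n=79: ⌊(80·17)/143⌋ − ⌊(79·17)/143⌋ = ⌊1360/143⌋ − ⌊1343/143⌋ = 9 − 9 = 0
n=80: ⌊(81·17)/143⌋ − ⌊(80·17)/143⌋ = ⌊1377/143⌋ − ⌊1360/143⌋ = 9 − 9 = 0
n=81: ⌊(82·17)/143⌋ − ⌊(81·17)/143⌋ = ⌊1394/143⌋ − ⌊1377/143⌋ = 9 − 9 = 0
n=82: ⌊(83·17)/143⌋ − ⌊(82·17)/143⌋ = ⌊1411/143⌋ − ⌊1394/143⌋ = 9 − 9 = 0
n=83: ⌊(84·17)/143⌋ − ⌊(83·17)/143⌋ = ⌊1428/143⌋ − ⌊1411/143⌋ = 9 − 9 = 0
n=84: ⌊(85·17)/143⌋ − ⌊(84·17)/143⌋ = ⌊1445/143⌋ − ⌊1428/143⌋ = 10 − 9 = 1
n=85: ⌊(86·17)/143⌋ − ⌊(85·17)/143⌋ = ⌊1462/143⌋ − ⌊1445/143⌋ = 10 − 10 = 0
n=86: ⌊(87·17)/143⌋ − ⌊(86·17)/143⌋ = ⌊1479/143⌋ − ⌊1462/143⌋ = 10 − 10 = 0
n=87: ⌊(88·17)/143⌋ − ⌊(87·17)/143⌋ = ⌊1496/143⌋ − ⌊1479/143⌋ = 10 − 10 = 0
n=88: ⌊(89·17)/143⌋ − ⌊(88·17)/143⌋ = ⌊1513/143⌋ − ⌊1496/143⌋ = 10 − 10 = 0
n=89: ⌊(90·17)/143⌋ − ⌊(89·17)/143⌋ = ⌊1530/143⌋ − ⌊1513/143⌋ = 10 − 10 = 0
n=90: ⌊(91·17)/143⌋ − ⌊(90·17)/143⌋ = ⌊1547/143⌋ − ⌊1530/143⌋ = 10 − 10 = 0
n=91: ⌊(92·17)/143⌋ − ⌊(91·17)/143⌋ = ⌊1564/143⌋ − ⌊1547/143⌋ = 10 − 10 = 0
n=92: ⌊(93·17)/143⌋ − ⌊(92·17)/143⌋ = ⌊1581/143⌋ − ⌊1564/143⌋ = 11 − 10 = 1
n=93: ⌊(94·17)/143⌋ − ⌊(93·17)/143⌋ = ⌊1598/143⌋ − ⌊1581/143⌋ = 11 − 11 = 0
n=94: ⌊(95·17)/143⌋ − ⌊(94·17)/143⌋ = ⌊1615/143⌋ − ⌊1598/143⌋ = 11 − 11 = 0
n=95: ⌊(96·17)/143⌋ − ⌊(95·17)/143⌋ = ⌊1632/143⌋ − ⌊1615/143⌋ = 11 − 11 = 0
n=96: ⌊(97·17)/143⌋ − ⌊(96·17)/143⌋ = ⌊1649/143⌋ − ⌊1632/143⌋ = 11 − 11 = 0
n=97: ⌊(98·17)/143⌋ − ⌊(97·17)/143⌋ = ⌊1666/143⌋ − ⌊1649/143⌋ = 11 − 11 = 0

00000000100000001000000001000000010000000010000000100000001000000001000000010000000010000000100000


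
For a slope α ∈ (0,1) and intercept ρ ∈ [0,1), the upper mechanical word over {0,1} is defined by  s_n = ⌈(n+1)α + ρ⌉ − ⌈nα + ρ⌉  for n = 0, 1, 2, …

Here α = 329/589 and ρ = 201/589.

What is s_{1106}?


(n+1)α + ρ = (1107·329 + 201) / 589 = 364404/589
nα + ρ     = (1106·329 + 201) / 589 = 364075/589
⌈364404/589⌉ = 619,  ⌈364075/589⌉ = 619
s_{1106} = 619 − 619 = 0

0


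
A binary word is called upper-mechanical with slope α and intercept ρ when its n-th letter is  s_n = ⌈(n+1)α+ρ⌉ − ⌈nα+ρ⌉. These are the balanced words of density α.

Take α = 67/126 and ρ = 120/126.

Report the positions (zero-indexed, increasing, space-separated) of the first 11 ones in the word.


n=0: ⌈187/126⌉−⌈120/126⌉ = 2−1 = 1  ← one
n=1: ⌈254/126⌉−⌈187/126⌉ = 3−2 = 1  ← one
n=2: ⌈321/126⌉−⌈254/126⌉ = 3−3 = 0
n=3: ⌈388/126⌉−⌈321/126⌉ = 4−3 = 1  ← one
n=4: ⌈455/126⌉−⌈388/126⌉ = 4−4 = 0
n=5: ⌈522/126⌉−⌈455/126⌉ = 5−4 = 1  ← one
n=6: ⌈589/126⌉−⌈522/126⌉ = 5−5 = 0
n=7: ⌈656/126⌉−⌈589/126⌉ = 6−5 = 1  ← one
n=8: ⌈723/126⌉−⌈656/126⌉ = 6−6 = 0
n=9: ⌈790/126⌉−⌈723/126⌉ = 7−6 = 1  ← one
n=10: ⌈857/126⌉−⌈790/126⌉ = 7−7 = 0
n=11: ⌈924/126⌉−⌈857/126⌉ = 8−7 = 1  ← one
n=12: ⌈991/126⌉−⌈924/126⌉ = 8−8 = 0
n=13: ⌈1058/126⌉−⌈991/126⌉ = 9−8 = 1  ← one
n=14: ⌈1125/126⌉−⌈1058/126⌉ = 9−9 = 0
n=15: ⌈1192/126⌉−⌈1125/126⌉ = 10−9 = 1  ← one
n=16: ⌈1259/126⌉−⌈1192/126⌉ = 10−10 = 0
n=17: ⌈1326/126⌉−⌈1259/126⌉ = 11−10 = 1  ← one
n=18: ⌈1393/126⌉−⌈1326/126⌉ = 12−11 = 1  ← one
positions of the first 11 ones: 0 1 3 5 7 9 11 13 15 17 18

0 1 3 5 7 9 11 13 15 17 18


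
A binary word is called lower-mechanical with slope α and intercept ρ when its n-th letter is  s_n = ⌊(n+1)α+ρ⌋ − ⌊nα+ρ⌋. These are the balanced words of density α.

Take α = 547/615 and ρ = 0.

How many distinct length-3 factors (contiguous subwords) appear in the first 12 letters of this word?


t_n = ⌊(n·547)/615⌋ for n = 0 … 12:
  n=0…9: ⌊0/615⌋=0 ⌊547/615⌋=0 ⌊1094/615⌋=1 ⌊1641/615⌋=2 ⌊2188/615⌋=3 ⌊2735/615⌋=4 ⌊3282/615⌋=5 ⌊3829/615⌋=6 ⌊4376/615⌋=7 ⌊4923/615⌋=8
  n=10…12: ⌊5470/615⌋=8 ⌊6017/615⌋=9 ⌊6564/615⌋=10
s_n = t_(n+1) − t_n for n = 0 … 11 gives
prefix = 011111111011
slide a length-3 window over [0..2] … [9..11] (10 windows); first occurrence of each distinct factor:
  [  0..  2] 011
  [  1..  3] 111
  [  7..  9] 110
  [  8.. 10] 101
  (the other 6 windows repeat one of these)
distinct factors: {011, 101, 110, 111}
count = 4  (Sturmian bound for length 3 is 4)

4


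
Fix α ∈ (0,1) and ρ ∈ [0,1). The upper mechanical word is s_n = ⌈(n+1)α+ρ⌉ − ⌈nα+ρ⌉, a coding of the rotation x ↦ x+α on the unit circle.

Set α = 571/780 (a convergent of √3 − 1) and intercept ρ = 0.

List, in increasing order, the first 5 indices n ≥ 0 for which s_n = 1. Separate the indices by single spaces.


n=0: ⌈571/780⌉−⌈0/780⌉ = 1−0 = 1  ← one
n=1: ⌈1142/780⌉−⌈571/780⌉ = 2−1 = 1  ← one
n=2: ⌈1713/780⌉−⌈1142/780⌉ = 3−2 = 1  ← one
n=3: ⌈2284/780⌉−⌈1713/780⌉ = 3−3 = 0
n=4: ⌈2855/780⌉−⌈2284/780⌉ = 4−3 = 1  ← one
n=5: ⌈3426/780⌉−⌈2855/780⌉ = 5−4 = 1  ← one
positions of the first 5 ones: 0 1 2 4 5

0 1 2 4 5


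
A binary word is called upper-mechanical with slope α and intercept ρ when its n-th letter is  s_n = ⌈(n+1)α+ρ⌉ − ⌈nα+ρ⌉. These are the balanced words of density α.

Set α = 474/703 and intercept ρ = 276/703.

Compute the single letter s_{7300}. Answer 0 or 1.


(n+1)α + ρ = (7301·474 + 276) / 703 = 3460950/703
nα + ρ     = (7300·474 + 276) / 703 = 3460476/703
⌈3460950/703⌉ = 4924,  ⌈3460476/703⌉ = 4923
s_{7300} = 4924 − 4923 = 1

1


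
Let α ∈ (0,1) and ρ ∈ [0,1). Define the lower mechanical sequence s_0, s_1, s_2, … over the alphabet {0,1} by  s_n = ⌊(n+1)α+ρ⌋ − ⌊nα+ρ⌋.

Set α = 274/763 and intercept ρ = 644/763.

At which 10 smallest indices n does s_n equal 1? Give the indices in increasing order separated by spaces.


0 3 6 8 11 14 17 19 22 25

n=0: ⌊918/763⌋−⌊644/763⌋ = 1−0 = 1  ← one
n=1: ⌊1192/763⌋−⌊918/763⌋ = 1−1 = 0
n=2: ⌊1466/763⌋−⌊1192/763⌋ = 1−1 = 0
n=3: ⌊1740/763⌋−⌊1466/763⌋ = 2−1 = 1  ← one
n=4: ⌊2014/763⌋−⌊1740/763⌋ = 2−2 = 0
n=5: ⌊2288/763⌋−⌊2014/763⌋ = 2−2 = 0
n=6: ⌊2562/763⌋−⌊2288/763⌋ = 3−2 = 1  ← one
n=7: ⌊2836/763⌋−⌊2562/763⌋ = 3−3 = 0
n=8: ⌊3110/763⌋−⌊2836/763⌋ = 4−3 = 1  ← one
n=9: ⌊3384/763⌋−⌊3110/763⌋ = 4−4 = 0
n=10: ⌊3658/763⌋−⌊3384/763⌋ = 4−4 = 0
n=11: ⌊3932/763⌋−⌊3658/763⌋ = 5−4 = 1  ← one
n=12: ⌊4206/763⌋−⌊3932/763⌋ = 5−5 = 0
n=13: ⌊4480/763⌋−⌊4206/763⌋ = 5−5 = 0
n=14: ⌊4754/763⌋−⌊4480/763⌋ = 6−5 = 1  ← one
n=15: ⌊5028/763⌋−⌊4754/763⌋ = 6−6 = 0
n=16: ⌊5302/763⌋−⌊5028/763⌋ = 6−6 = 0
n=17: ⌊5576/763⌋−⌊5302/763⌋ = 7−6 = 1  ← one
n=18: ⌊5850/763⌋−⌊5576/763⌋ = 7−7 = 0
n=19: ⌊6124/763⌋−⌊5850/763⌋ = 8−7 = 1  ← one
n=20: ⌊6398/763⌋−⌊6124/763⌋ = 8−8 = 0
n=21: ⌊6672/763⌋−⌊6398/763⌋ = 8−8 = 0
n=22: ⌊6946/763⌋−⌊6672/763⌋ = 9−8 = 1  ← one
n=23: ⌊7220/763⌋−⌊6946/763⌋ = 9−9 = 0
n=24: ⌊7494/763⌋−⌊7220/763⌋ = 9−9 = 0
n=25: ⌊7768/763⌋−⌊7494/763⌋ = 10−9 = 1  ← one
positions of the first 10 ones: 0 3 6 8 11 14 17 19 22 25


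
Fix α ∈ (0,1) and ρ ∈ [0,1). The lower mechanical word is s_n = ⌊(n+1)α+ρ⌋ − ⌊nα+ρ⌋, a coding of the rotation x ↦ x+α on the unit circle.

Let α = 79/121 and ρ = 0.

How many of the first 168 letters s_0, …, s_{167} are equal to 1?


#1s = Σ_{n=0}^{167} s_n = Σ_{n=0}^{167} (⌊(n+1)α+ρ⌋ − ⌊nα+ρ⌋)
the sum telescopes: every ⌊nα+ρ⌋ with 0 < n < 168 appears once with + and once with −, leaving ⌊168α+ρ⌋ − ⌊0·α+ρ⌋
168α + ρ = (168·79) / 121 = 13272/121
ρ = 0/121
⌊13272/121⌋ = 109,  ⌊0/121⌋ = 0
#1s = 109 − 0 = 109

109


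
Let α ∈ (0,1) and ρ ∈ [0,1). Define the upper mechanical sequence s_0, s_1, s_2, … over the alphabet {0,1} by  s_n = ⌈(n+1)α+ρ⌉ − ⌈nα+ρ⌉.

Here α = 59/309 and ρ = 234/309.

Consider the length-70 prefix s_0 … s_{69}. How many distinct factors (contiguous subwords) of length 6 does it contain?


t_n = ⌈(n·59+234)/309⌉ for n = 0 … 70:
  n=0…9: ⌈234/309⌉=1 ⌈293/309⌉=1 ⌈352/309⌉=2 ⌈411/309⌉=2 ⌈470/309⌉=2 ⌈529/309⌉=2 ⌈588/309⌉=2 ⌈647/309⌉=3 ⌈706/309⌉=3 ⌈765/309⌉=3
  n=10…19: ⌈824/309⌉=3 ⌈883/309⌉=3 ⌈942/309⌉=4 ⌈1001/309⌉=4 ⌈1060/309⌉=4 ⌈1119/309⌉=4 ⌈1178/309⌉=4 ⌈1237/309⌉=5 ⌈1296/309⌉=5 ⌈1355/309⌉=5
  n=20…29: ⌈1414/309⌉=5 ⌈1473/309⌉=5 ⌈1532/309⌉=5 ⌈1591/309⌉=6 ⌈1650/309⌉=6 ⌈1709/309⌉=6 ⌈1768/309⌉=6 ⌈1827/309⌉=6 ⌈1886/309⌉=7 ⌈1945/309⌉=7
  n=30…39: ⌈2004/309⌉=7 ⌈2063/309⌉=7 ⌈2122/309⌉=7 ⌈2181/309⌉=8 ⌈2240/309⌉=8 ⌈2299/309⌉=8 ⌈2358/309⌉=8 ⌈2417/309⌉=8 ⌈2476/309⌉=9 ⌈2535/309⌉=9
  n=40…49: ⌈2594/309⌉=9 ⌈2653/309⌉=9 ⌈2712/309⌉=9 ⌈2771/309⌉=9 ⌈2830/309⌉=10 ⌈2889/309⌉=10 ⌈2948/309⌉=10 ⌈3007/309⌉=10 ⌈3066/309⌉=10 ⌈3125/309⌉=11
  n=50…59: ⌈3184/309⌉=11 ⌈3243/309⌉=11 ⌈3302/309⌉=11 ⌈3361/309⌉=11 ⌈3420/309⌉=12 ⌈3479/309⌉=12 ⌈3538/309⌉=12 ⌈3597/309⌉=12 ⌈3656/309⌉=12 ⌈3715/309⌉=13
  n=60…69: ⌈3774/309⌉=13 ⌈3833/309⌉=13 ⌈3892/309⌉=13 ⌈3951/309⌉=13 ⌈4010/309⌉=13 ⌈4069/309⌉=14 ⌈4128/309⌉=14 ⌈4187/309⌉=14 ⌈4246/309⌉=14 ⌈4305/309⌉=14
  n=70: ⌈4364/309⌉=15
s_n = t_(n+1) − t_n for n = 0 … 69 gives
prefix = 0100001000010000100000100001000010000100000100001000010000100000100001
slide a length-6 window over [0..5] … [64..69] (65 windows); first occurrence of each distinct factor:
  [  0..  5] 010000
  [  1..  6] 100001
  [  2..  7] 000010
  [  3..  8] 000100
  [  4..  9] 001000
  [ 16.. 21] 100000
  [ 17.. 22] 000001
  (the other 58 windows repeat one of these)
distinct factors: {000001, 000010, 000100, 001000, 010000, 100000, 100001}
count = 7  (Sturmian bound for length 6 is 7)

7


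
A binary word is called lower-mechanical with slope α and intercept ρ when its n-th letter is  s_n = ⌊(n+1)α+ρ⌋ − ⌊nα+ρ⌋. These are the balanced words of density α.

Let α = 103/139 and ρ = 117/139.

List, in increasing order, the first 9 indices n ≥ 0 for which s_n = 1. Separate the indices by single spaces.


n=0: ⌊220/139⌋−⌊117/139⌋ = 1−0 = 1  ← one
n=1: ⌊323/139⌋−⌊220/139⌋ = 2−1 = 1  ← one
n=2: ⌊426/139⌋−⌊323/139⌋ = 3−2 = 1  ← one
n=3: ⌊529/139⌋−⌊426/139⌋ = 3−3 = 0
n=4: ⌊632/139⌋−⌊529/139⌋ = 4−3 = 1  ← one
n=5: ⌊735/139⌋−⌊632/139⌋ = 5−4 = 1  ← one
n=6: ⌊838/139⌋−⌊735/139⌋ = 6−5 = 1  ← one
n=7: ⌊941/139⌋−⌊838/139⌋ = 6−6 = 0
n=8: ⌊1044/139⌋−⌊941/139⌋ = 7−6 = 1  ← one
n=9: ⌊1147/139⌋−⌊1044/139⌋ = 8−7 = 1  ← one
n=10: ⌊1250/139⌋−⌊1147/139⌋ = 8−8 = 0
n=11: ⌊1353/139⌋−⌊1250/139⌋ = 9−8 = 1  ← one
positions of the first 9 ones: 0 1 2 4 5 6 8 9 11

0 1 2 4 5 6 8 9 11


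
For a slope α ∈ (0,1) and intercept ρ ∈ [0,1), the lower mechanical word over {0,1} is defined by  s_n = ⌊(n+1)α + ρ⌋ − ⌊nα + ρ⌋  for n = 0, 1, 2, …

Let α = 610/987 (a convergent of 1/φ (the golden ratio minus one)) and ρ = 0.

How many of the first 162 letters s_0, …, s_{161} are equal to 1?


100

#1s = Σ_{n=0}^{161} s_n = Σ_{n=0}^{161} (⌊(n+1)α+ρ⌋ − ⌊nα+ρ⌋)
the sum telescopes: every ⌊nα+ρ⌋ with 0 < n < 162 appears once with + and once with −, leaving ⌊162α+ρ⌋ − ⌊0·α+ρ⌋
162α + ρ = (162·610) / 987 = 98820/987
ρ = 0/987
⌊98820/987⌋ = 100,  ⌊0/987⌋ = 0
#1s = 100 − 0 = 100


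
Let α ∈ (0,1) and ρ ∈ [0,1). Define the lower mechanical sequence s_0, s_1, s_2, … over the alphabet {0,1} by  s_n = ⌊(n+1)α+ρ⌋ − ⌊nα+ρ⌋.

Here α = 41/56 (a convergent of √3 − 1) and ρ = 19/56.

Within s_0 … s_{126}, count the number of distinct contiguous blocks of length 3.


4

t_n = ⌊(n·41+19)/56⌋ for n = 0 … 127:
  n=0…9: ⌊19/56⌋=0 ⌊60/56⌋=1 ⌊101/56⌋=1 ⌊142/56⌋=2 ⌊183/56⌋=3 ⌊224/56⌋=4 ⌊265/56⌋=4 ⌊306/56⌋=5 ⌊347/56⌋=6 ⌊388/56⌋=6
  n=10…19: ⌊429/56⌋=7 ⌊470/56⌋=8 ⌊511/56⌋=9 ⌊552/56⌋=9 ⌊593/56⌋=10 ⌊634/56⌋=11 ⌊675/56⌋=12 ⌊716/56⌋=12 ⌊757/56⌋=13 ⌊798/56⌋=14
  n=20…29: ⌊839/56⌋=14 ⌊880/56⌋=15 ⌊921/56⌋=16 ⌊962/56⌋=17 ⌊1003/56⌋=17 ⌊1044/56⌋=18 ⌊1085/56⌋=19 ⌊1126/56⌋=20 ⌊1167/56⌋=20 ⌊1208/56⌋=21
  n=30…39: ⌊1249/56⌋=22 ⌊1290/56⌋=23 ⌊1331/56⌋=23 ⌊1372/56⌋=24 ⌊1413/56⌋=25 ⌊1454/56⌋=25 ⌊1495/56⌋=26 ⌊1536/56⌋=27 ⌊1577/56⌋=28 ⌊1618/56⌋=28
  n=40…49: ⌊1659/56⌋=29 ⌊1700/56⌋=30 ⌊1741/56⌋=31 ⌊1782/56⌋=31 ⌊1823/56⌋=32 ⌊1864/56⌋=33 ⌊1905/56⌋=34 ⌊1946/56⌋=34 ⌊1987/56⌋=35 ⌊2028/56⌋=36
  n=50…59: ⌊2069/56⌋=36 ⌊2110/56⌋=37 ⌊2151/56⌋=38 ⌊2192/56⌋=39 ⌊2233/56⌋=39 ⌊2274/56⌋=40 ⌊2315/56⌋=41 ⌊2356/56⌋=42 ⌊2397/56⌋=42 ⌊2438/56⌋=43
  n=60…69: ⌊2479/56⌋=44 ⌊2520/56⌋=45 ⌊2561/56⌋=45 ⌊2602/56⌋=46 ⌊2643/56⌋=47 ⌊2684/56⌋=47 ⌊2725/56⌋=48 ⌊2766/56⌋=49 ⌊2807/56⌋=50 ⌊2848/56⌋=50
  n=70…79: ⌊2889/56⌋=51 ⌊2930/56⌋=52 ⌊2971/56⌋=53 ⌊3012/56⌋=53 ⌊3053/56⌋=54 ⌊3094/56⌋=55 ⌊3135/56⌋=55 ⌊3176/56⌋=56 ⌊3217/56⌋=57 ⌊3258/56⌋=58
  n=80…89: ⌊3299/56⌋=58 ⌊3340/56⌋=59 ⌊3381/56⌋=60 ⌊3422/56⌋=61 ⌊3463/56⌋=61 ⌊3504/56⌋=62 ⌊3545/56⌋=63 ⌊3586/56⌋=64 ⌊3627/56⌋=64 ⌊3668/56⌋=65
  n=90…99: ⌊3709/56⌋=66 ⌊3750/56⌋=66 ⌊3791/56⌋=67 ⌊3832/56⌋=68 ⌊3873/56⌋=69 ⌊3914/56⌋=69 ⌊3955/56⌋=70 ⌊3996/56⌋=71 ⌊4037/56⌋=72 ⌊4078/56⌋=72
  n=100…109: ⌊4119/56⌋=73 ⌊4160/56⌋=74 ⌊4201/56⌋=75 ⌊4242/56⌋=75 ⌊4283/56⌋=76 ⌊4324/56⌋=77 ⌊4365/56⌋=77 ⌊4406/56⌋=78 ⌊4447/56⌋=79 ⌊4488/56⌋=80
  n=110…119: ⌊4529/56⌋=80 ⌊4570/56⌋=81 ⌊4611/56⌋=82 ⌊4652/56⌋=83 ⌊4693/56⌋=83 ⌊4734/56⌋=84 ⌊4775/56⌋=85 ⌊4816/56⌋=86 ⌊4857/56⌋=86 ⌊4898/56⌋=87
  n=120…127: ⌊4939/56⌋=88 ⌊4980/56⌋=88 ⌊5021/56⌋=89 ⌊5062/56⌋=90 ⌊5103/56⌋=91 ⌊5144/56⌋=91 ⌊5185/56⌋=92 ⌊5226/56⌋=93
s_n = t_(n+1) − t_n for n = 0 … 126 gives
prefix = 1011101101110111011011101110111011011101110111011011101110111011011101110110111011101110110111011101110110111011101110110111011
slide a length-3 window over [0..2] … [124..126] (125 windows); first occurrence of each distinct factor:
  [  0..  2] 101
  [  1..  3] 011
  [  2..  4] 111
  [  3..  5] 110
  (the other 121 windows repeat one of these)
distinct factors: {011, 101, 110, 111}
count = 4  (Sturmian bound for length 3 is 4)


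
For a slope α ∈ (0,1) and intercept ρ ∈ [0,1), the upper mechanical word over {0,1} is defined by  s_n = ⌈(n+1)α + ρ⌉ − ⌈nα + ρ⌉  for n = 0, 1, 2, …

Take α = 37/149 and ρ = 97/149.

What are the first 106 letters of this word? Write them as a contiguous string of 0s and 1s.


n=0: ⌈(1·37+97)/149⌉ − ⌈(0·37+97)/149⌉ = ⌈134/149⌉ − ⌈97/149⌉ = 1 − 1 = 0
n=1: ⌈(2·37+97)/149⌉ − ⌈(1·37+97)/149⌉ = ⌈171/149⌉ − ⌈134/149⌉ = 2 − 1 = 1
n=2: ⌈(3·37+97)/149⌉ − ⌈(2·37+97)/149⌉ = ⌈208/149⌉ − ⌈171/149⌉ = 2 − 2 = 0
n=3: ⌈(4·37+97)/149⌉ − ⌈(3·37+97)/149⌉ = ⌈245/149⌉ − ⌈208/149⌉ = 2 − 2 = 0
n=4: ⌈(5·37+97)/149⌉ − ⌈(4·37+97)/149⌉ = ⌈282/149⌉ − ⌈245/149⌉ = 2 − 2 = 0
n=5: ⌈(6·37+97)/149⌉ − ⌈(5·37+97)/149⌉ = ⌈319/149⌉ − ⌈282/149⌉ = 3 − 2 = 1
n=6: ⌈(7·37+97)/149⌉ − ⌈(6·37+97)/149⌉ = ⌈356/149⌉ − ⌈319/149⌉ = 3 − 3 = 0
n=7: ⌈(8·37+97)/149⌉ − ⌈(7·37+97)/149⌉ = ⌈393/149⌉ − ⌈356/149⌉ = 3 − 3 = 0
n=8: ⌈(9·37+97)/149⌉ − ⌈(8·37+97)/149⌉ = ⌈430/149⌉ − ⌈393/149⌉ = 3 − 3 = 0
n=9: ⌈(10·37+97)/149⌉ − ⌈(9·37+97)/149⌉ = ⌈467/149⌉ − ⌈430/149⌉ = 4 − 3 = 1
n=10: ⌈(11·37+97)/149⌉ − ⌈(10·37+97)/149⌉ = ⌈504/149⌉ − ⌈467/149⌉ = 4 − 4 = 0
n=11: ⌈(12·37+97)/149⌉ − ⌈(11·37+97)/149⌉ = ⌈541/149⌉ − ⌈504/149⌉ = 4 − 4 = 0
n=12: ⌈(13·37+97)/149⌉ − ⌈(12·37+97)/149⌉ = ⌈578/149⌉ − ⌈541/149⌉ = 4 − 4 = 0
n=13: ⌈(14·37+97)/149⌉ − ⌈(13·37+97)/149⌉ = ⌈615/149⌉ − ⌈578/149⌉ = 5 − 4 = 1
n=14: ⌈(15·37+97)/149⌉ − ⌈(14·37+97)/149⌉ = ⌈652/149⌉ − ⌈615/149⌉ = 5 − 5 = 0
n=15: ⌈(16·37+97)/149⌉ − ⌈(15·37+97)/149⌉ = ⌈689/149⌉ − ⌈652/149⌉ = 5 − 5 = 0
n=16: ⌈(17·37+97)/149⌉ − ⌈(16·37+97)/149⌉ = ⌈726/149⌉ − ⌈689/149⌉ = 5 − 5 = 0
n=17: ⌈(18·37+97)/149⌉ − ⌈(17·37+97)/149⌉ = ⌈763/149⌉ − ⌈726/149⌉ = 6 − 5 = 1
n=18: ⌈(19·37+97)/149⌉ − ⌈(18·37+97)/149⌉ = ⌈800/149⌉ − ⌈763/149⌉ = 6 − 6 = 0
n=19: ⌈(20·37+97)/149⌉ − ⌈(19·37+97)/149⌉ = ⌈837/149⌉ − ⌈800/149⌉ = 6 − 6 = 0
n=20: ⌈(21·37+97)/149⌉ − ⌈(20·37+97)/149⌉ = ⌈874/149⌉ − ⌈837/149⌉ = 6 − 6 = 0
n=21: ⌈(22·37+97)/149⌉ − ⌈(21·37+97)/149⌉ = ⌈911/149⌉ − ⌈874/149⌉ = 7 − 6 = 1
n=22: ⌈(23·37+97)/149⌉ − ⌈(22·37+97)/149⌉ = ⌈948/149⌉ − ⌈911/149⌉ = 7 − 7 = 0
n=23: ⌈(24·37+97)/149⌉ − ⌈(23·37+97)/149⌉ = ⌈985/149⌉ − ⌈948/149⌉ = 7 − 7 = 0
n=24: ⌈(25·37+97)/149⌉ − ⌈(24·37+97)/149⌉ = ⌈1022/149⌉ − ⌈985/149⌉ = 7 − 7 = 0
n=25: ⌈(26·37+97)/149⌉ − ⌈(25·37+97)/149⌉ = ⌈1059/149⌉ − ⌈1022/149⌉ = 8 − 7 = 1
n=26: ⌈(27·37+97)/149⌉ − ⌈(26·37+97)/149⌉ = ⌈1096/149⌉ − ⌈1059/149⌉ = 8 − 8 = 0
n=27: ⌈(28·37+97)/149⌉ − ⌈(27·37+97)/149⌉ = ⌈1133/149⌉ − ⌈1096/149⌉ = 8 − 8 = 0
n=28: ⌈(29·37+97)/149⌉ − ⌈(28·37+97)/149⌉ = ⌈1170/149⌉ − ⌈1133/149⌉ = 8 − 8 = 0
n=29: ⌈(30·37+97)/149⌉ − ⌈(29·37+97)/149⌉ = ⌈1207/149⌉ − ⌈1170/149⌉ = 9 − 8 = 1
n=30: ⌈(31·37+97)/149⌉ − ⌈(30·37+97)/149⌉ = ⌈1244/149⌉ − ⌈1207/149⌉ = 9 − 9 = 0
n=31: ⌈(32·37+97)/149⌉ − ⌈(31·37+97)/149⌉ = ⌈1281/149⌉ − ⌈1244/149⌉ = 9 − 9 = 0
n=32: ⌈(33·37+97)/149⌉ − ⌈(32·37+97)/149⌉ = ⌈1318/149⌉ − ⌈1281/149⌉ = 9 − 9 = 0
n=33: ⌈(34·37+97)/149⌉ − ⌈(33·37+97)/149⌉ = ⌈1355/149⌉ − ⌈1318/149⌉ = 10 − 9 = 1
n=34: ⌈(35·37+97)/149⌉ − ⌈(34·37+97)/149⌉ = ⌈1392/149⌉ − ⌈1355/149⌉ = 10 − 10 = 0
n=35: ⌈(36·37+97)/149⌉ − ⌈(35·37+97)/149⌉ = ⌈1429/149⌉ − ⌈1392/149⌉ = 10 − 10 = 0
n=36: ⌈(37·37+97)/149⌉ − ⌈(36·37+97)/149⌉ = ⌈1466/149⌉ − ⌈1429/149⌉ = 10 − 10 = 0
n=37: ⌈(38·37+97)/149⌉ − ⌈(37·37+97)/149⌉ = ⌈1503/149⌉ − ⌈1466/149⌉ = 11 − 10 = 1
n=38: ⌈(39·37+97)/149⌉ − ⌈(38·37+97)/149⌉ = ⌈1540/149⌉ − ⌈1503/149⌉ = 11 − 11 = 0
n=39: ⌈(40·37+97)/149⌉ − ⌈(39·37+97)/149⌉ = ⌈1577/149⌉ − ⌈1540/149⌉ = 11 − 11 = 0
n=40: ⌈(41·37+97)/149⌉ − ⌈(40·37+97)/149⌉ = ⌈1614/149⌉ − ⌈1577/149⌉ = 11 − 11 = 0
n=41: ⌈(42·37+97)/149⌉ − ⌈(41·37+97)/149⌉ = ⌈1651/149⌉ − ⌈1614/149⌉ = 12 − 11 = 1
n=42: ⌈(43·37+97)/149⌉ − ⌈(42·37+97)/149⌉ = ⌈1688/149⌉ − ⌈1651/149⌉ = 12 − 12 = 0
n=43: ⌈(44·37+97)/149⌉ − ⌈(43·37+97)/149⌉ = ⌈1725/149⌉ − ⌈1688/149⌉ = 12 − 12 = 0
n=44: ⌈(45·37+97)/149⌉ − ⌈(44·37+97)/149⌉ = ⌈1762/149⌉ − ⌈1725/149⌉ = 12 − 12 = 0
n=45: ⌈(46·37+97)/149⌉ − ⌈(45·37+97)/149⌉ = ⌈1799/149⌉ − ⌈1762/149⌉ = 13 − 12 = 1
n=46: ⌈(47·37+97)/149⌉ − ⌈(46·37+97)/149⌉ = ⌈1836/149⌉ − ⌈1799/149⌉ = 13 − 13 = 0
n=47: ⌈(48·37+97)/149⌉ − ⌈(47·37+97)/149⌉ = ⌈1873/149⌉ − ⌈1836/149⌉ = 13 − 13 = 0
n=48: ⌈(49·37+97)/149⌉ − ⌈(48·37+97)/149⌉ = ⌈1910/149⌉ − ⌈1873/149⌉ = 13 − 13 = 0
n=49: ⌈(50·37+97)/149⌉ − ⌈(49·37+97)/149⌉ = ⌈1947/149⌉ − ⌈1910/149⌉ = 14 − 13 = 1
n=50: ⌈(51·37+97)/149⌉ − ⌈(50·37+97)/149⌉ = ⌈1984/149⌉ − ⌈1947/149⌉ = 14 − 14 = 0
n=51: ⌈(52·37+97)/149⌉ − ⌈(51·37+97)/149⌉ = ⌈2021/149⌉ − ⌈1984/149⌉ = 14 − 14 = 0
n=52: ⌈(53·37+97)/149⌉ − ⌈(52·37+97)/149⌉ = ⌈2058/149⌉ − ⌈2021/149⌉ = 14 − 14 = 0
n=53: ⌈(54·37+97)/149⌉ − ⌈(53·37+97)/149⌉ = ⌈2095/149⌉ − ⌈2058/149⌉ = 15 − 14 = 1
n=54: ⌈(55·37+97)/149⌉ − ⌈(54·37+97)/149⌉ = ⌈2132/149⌉ − ⌈2095/149⌉ = 15 − 15 = 0
n=55: ⌈(56·37+97)/149⌉ − ⌈(55·37+97)/149⌉ = ⌈2169/149⌉ − ⌈2132/149⌉ = 15 − 15 = 0
n=56: ⌈(57·37+97)/149⌉ − ⌈(56·37+97)/149⌉ = ⌈2206/149⌉ − ⌈2169/149⌉ = 15 − 15 = 0
n=57: ⌈(58·37+97)/149⌉ − ⌈(57·37+97)/149⌉ = ⌈2243/149⌉ − ⌈2206/149⌉ = 16 − 15 = 1
n=58: ⌈(59·37+97)/149⌉ − ⌈(58·37+97)/149⌉ = ⌈2280/149⌉ − ⌈2243/149⌉ = 16 − 16 = 0
n=59: ⌈(60·37+97)/149⌉ − ⌈(59·37+97)/149⌉ = ⌈2317/149⌉ − ⌈2280/149⌉ = 16 − 16 = 0
n=60: ⌈(61·37+97)/149⌉ − ⌈(60·37+97)/149⌉ = ⌈2354/149⌉ − ⌈2317/149⌉ = 16 − 16 = 0
n=61: ⌈(62·37+97)/149⌉ − ⌈(61·37+97)/149⌉ = ⌈2391/149⌉ − ⌈2354/149⌉ = 17 − 16 = 1
n=62: ⌈(63·37+97)/149⌉ − ⌈(62·37+97)/149⌉ = ⌈2428/149⌉ − ⌈2391/149⌉ = 17 − 17 = 0
n=63: ⌈(64·37+97)/149⌉ − ⌈(63·37+97)/149⌉ = ⌈2465/149⌉ − ⌈2428/149⌉ = 17 − 17 = 0
n=64: ⌈(65·37+97)/149⌉ − ⌈(64·37+97)/149⌉ = ⌈2502/149⌉ − ⌈2465/149⌉ = 17 − 17 = 0
n=65: ⌈(66·37+97)/149⌉ − ⌈(65·37+97)/149⌉ = ⌈2539/149⌉ − ⌈2502/149⌉ = 18 − 17 = 1
n=66: ⌈(67·37+97)/149⌉ − ⌈(66·37+97)/149⌉ = ⌈2576/149⌉ − ⌈2539/149⌉ = 18 − 18 = 0
n=67: ⌈(68·37+97)/149⌉ − ⌈(67·37+97)/149⌉ = ⌈2613/149⌉ − ⌈2576/149⌉ = 18 − 18 = 0
n=68: ⌈(69·37+97)/149⌉ − ⌈(68·37+97)/149⌉ = ⌈2650/149⌉ − ⌈2613/149⌉ = 18 − 18 = 0
n=69: ⌈(70·37+97)/149⌉ − ⌈(69·37+97)/149⌉ = ⌈2687/149⌉ − ⌈2650/149⌉ = 19 − 18 = 1
n=70: ⌈(71·37+97)/149⌉ − ⌈(70·37+97)/149⌉ = ⌈2724/149⌉ − ⌈2687/149⌉ = 19 − 19 = 0
n=71: ⌈(72·37+97)/149⌉ − ⌈(71·37+97)/149⌉ = ⌈2761/149⌉ − ⌈2724/149⌉ = 19 − 19 = 0
n=72: ⌈(73·37+97)/149⌉ − ⌈(72·37+97)/149⌉ = ⌈2798/149⌉ − ⌈2761/149⌉ = 19 − 19 = 0
n=73: ⌈(74·37+97)/149⌉ − ⌈(73·37+97)/149⌉ = ⌈2835/149⌉ − ⌈2798/149⌉ = 20 − 19 = 1
n=74: ⌈(75·37+97)/149⌉ − ⌈(74·37+97)/149⌉ = ⌈2872/149⌉ − ⌈2835/149⌉ = 20 − 20 = 0
n=75: ⌈(76·37+97)/149⌉ − ⌈(75·37+97)/149⌉ = ⌈2909/149⌉ − ⌈2872/149⌉ = 20 − 20 = 0
n=76: ⌈(77·37+97)/149⌉ − ⌈(76·37+97)/149⌉ = ⌈2946/149⌉ − ⌈2909/149⌉ = 20 − 20 = 0
n=77: ⌈(78·37+97)/149⌉ − ⌈(77·37+97)/149⌉ = ⌈2983/149⌉ − ⌈2946/149⌉ = 21 − 20 = 1
n=78: ⌈(79·37+97)/149⌉ − ⌈(78·37+97)/149⌉ = ⌈3020/149⌉ − ⌈2983/149⌉ = 21 − 21 = 0
n=79: ⌈(80·37+97)/149⌉ − ⌈(79·37+97)/149⌉ = ⌈3057/149⌉ − ⌈3020/149⌉ = 21 − 21 = 0
n=80: ⌈(81·37+97)/149⌉ − ⌈(80·37+97)/149⌉ = ⌈3094/149⌉ − ⌈3057/149⌉ = 21 − 21 = 0
n=81: ⌈(82·37+97)/149⌉ − ⌈(81·37+97)/149⌉ = ⌈3131/149⌉ − ⌈3094/149⌉ = 22 − 21 = 1
n=82: ⌈(83·37+97)/149⌉ − ⌈(82·37+97)/149⌉ = ⌈3168/149⌉ − ⌈3131/149⌉ = 22 − 22 = 0
n=83: ⌈(84·37+97)/149⌉ − ⌈(83·37+97)/149⌉ = ⌈3205/149⌉ − ⌈3168/149⌉ = 22 − 22 = 0
n=84: ⌈(85·37+97)/149⌉ − ⌈(84·37+97)/149⌉ = ⌈3242/149⌉ − ⌈3205/149⌉ = 22 − 22 = 0
n=85: ⌈(86·37+97)/149⌉ − ⌈(85·37+97)/149⌉ = ⌈3279/149⌉ − ⌈3242/149⌉ = 23 − 22 = 1
n=86: ⌈(87·37+97)/149⌉ − ⌈(86·37+97)/149⌉ = ⌈3316/149⌉ − ⌈3279/149⌉ = 23 − 23 = 0
n=87: ⌈(88·37+97)/149⌉ − ⌈(87·37+97)/149⌉ = ⌈3353/149⌉ − ⌈3316/149⌉ = 23 − 23 = 0
n=88: ⌈(89·37+97)/149⌉ − ⌈(88·37+97)/149⌉ = ⌈3390/149⌉ − ⌈3353/149⌉ = 23 − 23 = 0
n=89: ⌈(90·37+97)/149⌉ − ⌈(89·37+97)/149⌉ = ⌈3427/149⌉ − ⌈3390/149⌉ = 23 − 23 = 0
n=90: ⌈(91·37+97)/149⌉ − ⌈(90·37+97)/149⌉ = ⌈3464/149⌉ − ⌈3427/149⌉ = 24 − 23 = 1
n=91: ⌈(92·37+97)/149⌉ − ⌈(91·37+97)/149⌉ = ⌈3501/149⌉ − ⌈3464/149⌉ = 24 − 24 = 0
n=92: ⌈(93·37+97)/149⌉ − ⌈(92·37+97)/149⌉ = ⌈3538/149⌉ − ⌈3501/149⌉ = 24 − 24 = 0
n=93: ⌈(94·37+97)/149⌉ − ⌈(93·37+97)/149⌉ = ⌈3575/149⌉ − ⌈3538/149⌉ = 24 − 24 = 0
n=94: ⌈(95·37+97)/149⌉ − ⌈(94·37+97)/149⌉ = ⌈3612/149⌉ − ⌈3575/149⌉ = 25 − 24 = 1
n=95: ⌈(96·37+97)/149⌉ − ⌈(95·37+97)/149⌉ = ⌈3649/149⌉ − ⌈3612/149⌉ = 25 − 25 = 0
n=96: ⌈(97·37+97)/149⌉ − ⌈(96·37+97)/149⌉ = ⌈3686/149⌉ − ⌈3649/149⌉ = 25 − 25 = 0
n=97: ⌈(98·37+97)/149⌉ − ⌈(97·37+97)/149⌉ = ⌈3723/149⌉ − ⌈3686/149⌉ = 25 − 25 = 0
n=98: ⌈(99·37+97)/149⌉ − ⌈(98·37+97)/149⌉ = ⌈3760/149⌉ − ⌈3723/149⌉ = 26 − 25 = 1
n=99: ⌈(100·37+97)/149⌉ − ⌈(99·37+97)/149⌉ = ⌈3797/149⌉ − ⌈3760/149⌉ = 26 − 26 = 0
n=100: ⌈(101·37+97)/149⌉ − ⌈(100·37+97)/149⌉ = ⌈3834/149⌉ − ⌈3797/149⌉ = 26 − 26 = 0
n=101: ⌈(102·37+97)/149⌉ − ⌈(101·37+97)/149⌉ = ⌈3871/149⌉ − ⌈3834/149⌉ = 26 − 26 = 0
n=102: ⌈(103·37+97)/149⌉ − ⌈(102·37+97)/149⌉ = ⌈3908/149⌉ − ⌈3871/149⌉ = 27 − 26 = 1
n=103: ⌈(104·37+97)/149⌉ − ⌈(103·37+97)/149⌉ = ⌈3945/149⌉ − ⌈3908/149⌉ = 27 − 27 = 0
n=104: ⌈(105·37+97)/149⌉ − ⌈(104·37+97)/149⌉ = ⌈3982/149⌉ − ⌈3945/149⌉ = 27 − 27 = 0
n=105: ⌈(106·37+97)/149⌉ − ⌈(105·37+97)/149⌉ = ⌈4019/149⌉ − ⌈3982/149⌉ = 27 − 27 = 0

0100010001000100010001000100010001000100010001000100010001000100010001000100010001000100001000100010001000
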